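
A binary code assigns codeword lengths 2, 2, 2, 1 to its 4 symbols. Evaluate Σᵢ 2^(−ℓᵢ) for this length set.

1.25

With common denominator 2^2 = 4: Σ 2^(−ℓᵢ) = 1/4 + 1/4 + 1/4 + 2/4 = 5/4 = 1.25.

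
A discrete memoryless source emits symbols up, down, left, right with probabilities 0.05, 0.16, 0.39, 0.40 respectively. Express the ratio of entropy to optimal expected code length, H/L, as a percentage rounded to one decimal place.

Entropy H = −Σ p log₂ p ≈ 1.6977 bits.
Huffman merges: 1/20+4/25→21/100; 21/100+39/100→3/5; 2/5+3/5→1. L = 181/100 ≈ 1.8100.
Efficiency = H/L = 1.6977/1.8100 = 93.8%.

93.8%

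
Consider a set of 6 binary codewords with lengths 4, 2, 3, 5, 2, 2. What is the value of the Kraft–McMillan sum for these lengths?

0.96875

With common denominator 2^5 = 32: Σ 2^(−ℓᵢ) = 2/32 + 8/32 + 4/32 + 1/32 + 8/32 + 8/32 = 31/32 = 0.96875.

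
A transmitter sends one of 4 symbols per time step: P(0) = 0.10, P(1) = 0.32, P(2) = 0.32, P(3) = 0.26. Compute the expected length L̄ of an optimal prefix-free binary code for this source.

2 bits/symbol

Repeatedly combine the two least-probable nodes; the expected code length is the sum of the merged weights.
merge 1/10 + 13/50 → 9/25
merge 8/25 + 8/25 → 16/25
merge 9/25 + 16/25 → 1
L = 9/25 + 16/25 + 1 = 2 bits/symbol.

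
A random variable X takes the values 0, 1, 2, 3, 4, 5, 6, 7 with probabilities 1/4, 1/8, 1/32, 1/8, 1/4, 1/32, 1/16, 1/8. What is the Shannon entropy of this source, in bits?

Each probability is a power of 1/2, so log₂(1/p) is an integer.
H = Σ p·log₂(1/p) = 1/4·2 + 1/8·3 + 1/32·5 + 1/8·3 + 1/4·2 + 1/32·5 + 1/16·4 + 1/8·3 = 2.6875 bits.

2.6875 bits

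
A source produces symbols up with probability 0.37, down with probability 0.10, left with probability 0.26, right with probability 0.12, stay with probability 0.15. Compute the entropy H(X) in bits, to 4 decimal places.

H = −Σ pᵢ log₂ pᵢ.
−0.37·log₂(0.37) = 0.5307
−0.10·log₂(0.10) = 0.3322
−0.26·log₂(0.26) = 0.5053
−0.12·log₂(0.12) = 0.3671
−0.15·log₂(0.15) = 0.4105
Sum ≈ 2.1458 → 2.1458 bits.

2.1458 bits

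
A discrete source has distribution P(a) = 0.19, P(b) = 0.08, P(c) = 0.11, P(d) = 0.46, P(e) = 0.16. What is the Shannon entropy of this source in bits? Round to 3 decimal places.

H = −Σ pᵢ log₂ pᵢ.
−0.19·log₂(0.19) = 0.4552
−0.08·log₂(0.08) = 0.2915
−0.11·log₂(0.11) = 0.3503
−0.46·log₂(0.46) = 0.5153
−0.16·log₂(0.16) = 0.4230
Sum ≈ 2.0354 → 2.035 bits.

2.035 bits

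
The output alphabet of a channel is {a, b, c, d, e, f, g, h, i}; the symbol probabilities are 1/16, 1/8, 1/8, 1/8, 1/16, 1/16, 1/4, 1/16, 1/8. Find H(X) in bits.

3 bits

Each probability is a power of 1/2, so log₂(1/p) is an integer.
H = Σ p·log₂(1/p) = 1/16·4 + 1/8·3 + 1/8·3 + 1/8·3 + 1/16·4 + 1/16·4 + 1/4·2 + 1/16·4 + 1/8·3 = 3 bits.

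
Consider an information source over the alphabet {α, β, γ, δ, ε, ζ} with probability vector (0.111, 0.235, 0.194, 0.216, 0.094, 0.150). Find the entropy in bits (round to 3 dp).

2.511 bits

H = −Σ pᵢ log₂ pᵢ.
−0.111·log₂(0.111) = 0.3520
−0.235·log₂(0.235) = 0.4910
−0.194·log₂(0.194) = 0.4590
−0.216·log₂(0.216) = 0.4776
−0.094·log₂(0.094) = 0.3207
−0.150·log₂(0.150) = 0.4105
Sum ≈ 2.5107 → 2.511 bits.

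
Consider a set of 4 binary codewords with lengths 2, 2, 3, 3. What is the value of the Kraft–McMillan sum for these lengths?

With common denominator 2^3 = 8: Σ 2^(−ℓᵢ) = 2/8 + 2/8 + 1/8 + 1/8 = 6/8 = 0.75.

0.75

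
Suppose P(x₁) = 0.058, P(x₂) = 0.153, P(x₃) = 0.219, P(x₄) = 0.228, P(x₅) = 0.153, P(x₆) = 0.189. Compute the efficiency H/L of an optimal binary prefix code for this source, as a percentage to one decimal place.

97.4%

Entropy H = −Σ p log₂ p ≈ 2.4874 bits.
Huffman merges: 29/500+153/1000→211/1000; 153/1000+189/1000→171/500; 211/1000+219/1000→43/100; 57/250+171/500→57/100; 43/100+57/100→1. L = 2553/1000 ≈ 2.5530.
Efficiency = H/L = 2.4874/2.5530 = 97.4%.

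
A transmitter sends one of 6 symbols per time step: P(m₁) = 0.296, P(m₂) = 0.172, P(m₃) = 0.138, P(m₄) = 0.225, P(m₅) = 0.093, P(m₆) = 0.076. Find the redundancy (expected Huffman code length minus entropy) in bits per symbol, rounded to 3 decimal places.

Entropy H = −Σ p log₂ p ≈ 2.4364 bits.
Huffman merges: 19/250+93/1000→169/1000; 69/500+169/1000→307/1000; 43/250+9/40→397/1000; 37/125+307/1000→603/1000; 397/1000+603/1000→1. L = 619/250 ≈ 2.4760.
L − H = 2.4760 − 2.4364 = 0.040 bits.

0.040 bits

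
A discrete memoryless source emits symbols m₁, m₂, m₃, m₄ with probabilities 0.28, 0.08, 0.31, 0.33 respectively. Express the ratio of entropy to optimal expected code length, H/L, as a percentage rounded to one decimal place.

Entropy H = −Σ p log₂ p ≈ 1.8573 bits.
Huffman merges: 2/25+7/25→9/25; 31/100+33/100→16/25; 9/25+16/25→1. L = 2 ≈ 2.0000.
Efficiency = H/L = 1.8573/2.0000 = 92.9%.

92.9%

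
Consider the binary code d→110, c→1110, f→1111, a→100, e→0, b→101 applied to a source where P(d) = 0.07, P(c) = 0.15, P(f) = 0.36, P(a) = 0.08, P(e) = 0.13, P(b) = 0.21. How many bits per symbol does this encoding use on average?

L̄ = Σ pᵢ·ℓᵢ = 0.07·3 + 0.15·4 + 0.36·4 + 0.08·3 + 0.13·1 + 0.21·3 = 3.25 bits/symbol.

3.25 bits/symbol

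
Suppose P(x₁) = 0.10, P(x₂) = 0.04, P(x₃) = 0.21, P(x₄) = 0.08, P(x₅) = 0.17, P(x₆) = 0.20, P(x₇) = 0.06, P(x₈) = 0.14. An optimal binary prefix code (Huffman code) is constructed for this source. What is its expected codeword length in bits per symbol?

2.87 bits/symbol

Repeatedly combine the two least-probable nodes; the expected code length is the sum of the merged weights.
merge 1/25 + 3/50 → 1/10
merge 2/25 + 1/10 → 9/50
merge 1/10 + 7/50 → 6/25
merge 17/100 + 9/50 → 7/20
merge 1/5 + 21/100 → 41/100
merge 6/25 + 7/20 → 59/100
merge 41/100 + 59/100 → 1
L = 1/10 + 9/50 + 6/25 + 7/20 + 41/100 + 59/100 + 1 = 287/100 = 2.87 bits/symbol.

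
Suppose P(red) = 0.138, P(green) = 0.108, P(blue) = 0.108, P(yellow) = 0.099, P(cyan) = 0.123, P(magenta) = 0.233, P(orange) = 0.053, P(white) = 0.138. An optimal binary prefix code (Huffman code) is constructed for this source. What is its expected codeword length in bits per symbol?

2.919 bits/symbol

Repeatedly combine the two least-probable nodes; the expected code length is the sum of the merged weights.
merge 53/1000 + 99/1000 → 19/125
merge 27/250 + 27/250 → 27/125
merge 123/1000 + 69/500 → 261/1000
merge 69/500 + 19/125 → 29/100
merge 27/125 + 233/1000 → 449/1000
merge 261/1000 + 29/100 → 551/1000
merge 449/1000 + 551/1000 → 1
L = 19/125 + 27/125 + 261/1000 + 29/100 + 449/1000 + 551/1000 + 1 = 2919/1000 = 2.919 bits/symbol.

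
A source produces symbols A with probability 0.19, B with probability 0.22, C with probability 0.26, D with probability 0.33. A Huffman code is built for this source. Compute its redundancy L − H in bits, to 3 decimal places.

Entropy H = −Σ p log₂ p ≈ 1.9689 bits.
Huffman merges: 19/100+11/50→41/100; 13/50+33/100→59/100; 41/100+59/100→1. L = 2 ≈ 2.0000.
L − H = 2.0000 − 1.9689 = 0.031 bits.

0.031 bits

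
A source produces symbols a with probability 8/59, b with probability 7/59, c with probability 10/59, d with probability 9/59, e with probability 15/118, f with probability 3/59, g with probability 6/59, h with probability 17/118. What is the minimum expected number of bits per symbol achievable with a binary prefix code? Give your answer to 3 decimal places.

Repeatedly combine the two least-probable nodes; the expected code length is the sum of the merged weights.
merge 3/59 + 6/59 → 9/59
merge 7/59 + 15/118 → 29/118
merge 8/59 + 17/118 → 33/118
merge 9/59 + 9/59 → 18/59
merge 10/59 + 29/118 → 49/118
merge 33/118 + 18/59 → 69/118
merge 49/118 + 69/118 → 1
L = 9/59 + 29/118 + 33/118 + 18/59 + 49/118 + 69/118 + 1 = 176/59 ≈ 2.983 bits/symbol.

2.983 bits/symbol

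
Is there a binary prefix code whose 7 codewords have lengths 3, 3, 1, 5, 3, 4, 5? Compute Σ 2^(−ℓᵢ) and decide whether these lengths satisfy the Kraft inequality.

1; yes

With common denominator 2^5 = 32: Σ 2^(−ℓᵢ) = 4/32 + 4/32 + 16/32 + 1/32 + 4/32 + 2/32 + 1/32 = 32/32 = 1.
Kraft's inequality requires Σ ≤ 1; here Σ = 1 ≤ 1, so such a prefix code exists.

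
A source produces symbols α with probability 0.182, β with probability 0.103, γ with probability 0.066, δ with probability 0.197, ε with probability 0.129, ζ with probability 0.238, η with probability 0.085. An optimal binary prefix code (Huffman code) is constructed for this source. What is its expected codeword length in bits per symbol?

Repeatedly combine the two least-probable nodes; the expected code length is the sum of the merged weights.
merge 33/500 + 17/200 → 151/1000
merge 103/1000 + 129/1000 → 29/125
merge 151/1000 + 91/500 → 333/1000
merge 197/1000 + 29/125 → 429/1000
merge 119/500 + 333/1000 → 571/1000
merge 429/1000 + 571/1000 → 1
L = 151/1000 + 29/125 + 333/1000 + 429/1000 + 571/1000 + 1 = 679/250 = 2.716 bits/symbol.

2.716 bits/symbol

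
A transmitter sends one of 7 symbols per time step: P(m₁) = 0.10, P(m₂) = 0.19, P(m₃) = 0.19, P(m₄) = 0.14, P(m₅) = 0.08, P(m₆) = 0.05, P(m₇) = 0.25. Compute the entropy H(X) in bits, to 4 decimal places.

2.6474 bits

H = −Σ pᵢ log₂ pᵢ.
−0.10·log₂(0.10) = 0.3322
−0.19·log₂(0.19) = 0.4552
−0.19·log₂(0.19) = 0.4552
−0.14·log₂(0.14) = 0.3971
−0.08·log₂(0.08) = 0.2915
−0.05·log₂(0.05) = 0.2161
−0.25·log₂(0.25) = 0.5000
Sum ≈ 2.6474 → 2.6474 bits.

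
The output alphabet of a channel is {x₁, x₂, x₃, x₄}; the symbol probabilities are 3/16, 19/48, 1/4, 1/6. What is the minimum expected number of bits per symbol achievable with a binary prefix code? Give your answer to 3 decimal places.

Repeatedly combine the two least-probable nodes; the expected code length is the sum of the merged weights.
merge 1/6 + 3/16 → 17/48
merge 1/4 + 17/48 → 29/48
merge 19/48 + 29/48 → 1
L = 17/48 + 29/48 + 1 = 47/24 ≈ 1.958 bits/symbol.

1.958 bits/symbol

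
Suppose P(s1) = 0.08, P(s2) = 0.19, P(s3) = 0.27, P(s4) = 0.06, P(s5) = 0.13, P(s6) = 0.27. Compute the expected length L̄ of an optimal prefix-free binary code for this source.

2.41 bits/symbol

Repeatedly combine the two least-probable nodes; the expected code length is the sum of the merged weights.
merge 3/50 + 2/25 → 7/50
merge 13/100 + 7/50 → 27/100
merge 19/100 + 27/100 → 23/50
merge 27/100 + 27/100 → 27/50
merge 23/50 + 27/50 → 1
L = 7/50 + 27/100 + 23/50 + 27/50 + 1 = 241/100 = 2.41 bits/symbol.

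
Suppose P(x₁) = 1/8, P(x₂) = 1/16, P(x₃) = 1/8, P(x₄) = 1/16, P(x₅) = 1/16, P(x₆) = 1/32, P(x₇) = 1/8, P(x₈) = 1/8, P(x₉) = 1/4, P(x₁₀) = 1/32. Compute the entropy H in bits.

3.0625 bits

Each probability is a power of 1/2, so log₂(1/p) is an integer.
H = Σ p·log₂(1/p) = 1/8·3 + 1/16·4 + 1/8·3 + 1/16·4 + 1/16·4 + 1/32·5 + 1/8·3 + 1/8·3 + 1/4·2 + 1/32·5 = 3.0625 bits.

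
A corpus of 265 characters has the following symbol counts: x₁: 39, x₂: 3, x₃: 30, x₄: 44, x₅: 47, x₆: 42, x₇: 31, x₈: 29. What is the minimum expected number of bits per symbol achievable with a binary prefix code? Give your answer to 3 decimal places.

Probabilities are the counts divided by 265.
Repeatedly combine the two least-probable nodes; the expected code length is the sum of the merged weights.
merge 3/265 + 29/265 → 32/265
merge 6/53 + 31/265 → 61/265
merge 32/265 + 39/265 → 71/265
merge 42/265 + 44/265 → 86/265
merge 47/265 + 61/265 → 108/265
merge 71/265 + 86/265 → 157/265
merge 108/265 + 157/265 → 1
L = 32/265 + 61/265 + 71/265 + 86/265 + 108/265 + 157/265 + 1 = 156/53 ≈ 2.943 bits/symbol.

2.943 bits/symbol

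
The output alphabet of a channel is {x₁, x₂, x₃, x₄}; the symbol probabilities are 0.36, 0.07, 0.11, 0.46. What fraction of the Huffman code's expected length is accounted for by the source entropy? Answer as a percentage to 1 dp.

Entropy H = −Σ p log₂ p ≈ 1.6648 bits.
Huffman merges: 7/100+11/100→9/50; 9/50+9/25→27/50; 23/50+27/50→1. L = 43/25 ≈ 1.7200.
Efficiency = H/L = 1.6648/1.7200 = 96.8%.

96.8%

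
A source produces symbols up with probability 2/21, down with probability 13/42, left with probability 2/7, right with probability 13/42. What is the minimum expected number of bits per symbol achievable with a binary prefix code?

Repeatedly combine the two least-probable nodes; the expected code length is the sum of the merged weights.
merge 2/21 + 2/7 → 8/21
merge 13/42 + 13/42 → 13/21
merge 8/21 + 13/21 → 1
L = 8/21 + 13/21 + 1 = 2 bits/symbol.

2 bits/symbol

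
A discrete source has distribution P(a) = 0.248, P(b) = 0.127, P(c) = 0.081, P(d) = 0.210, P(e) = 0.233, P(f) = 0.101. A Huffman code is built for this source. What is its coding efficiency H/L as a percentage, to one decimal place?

99.0%

Entropy H = −Σ p log₂ p ≈ 2.4672 bits.
Huffman merges: 81/1000+101/1000→91/500; 127/1000+91/500→309/1000; 21/100+233/1000→443/1000; 31/125+309/1000→557/1000; 443/1000+557/1000→1. L = 2491/1000 ≈ 2.4910.
Efficiency = H/L = 2.4672/2.4910 = 99.0%.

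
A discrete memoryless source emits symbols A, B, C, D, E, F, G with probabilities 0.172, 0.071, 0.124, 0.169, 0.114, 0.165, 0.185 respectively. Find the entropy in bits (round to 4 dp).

H = −Σ pᵢ log₂ pᵢ.
−0.172·log₂(0.172) = 0.4368
−0.071·log₂(0.071) = 0.2709
−0.124·log₂(0.124) = 0.3734
−0.169·log₂(0.169) = 0.4335
−0.114·log₂(0.114) = 0.3571
−0.165·log₂(0.165) = 0.4289
−0.185·log₂(0.185) = 0.4504
Sum ≈ 2.7511 → 2.7511 bits.

2.7511 bits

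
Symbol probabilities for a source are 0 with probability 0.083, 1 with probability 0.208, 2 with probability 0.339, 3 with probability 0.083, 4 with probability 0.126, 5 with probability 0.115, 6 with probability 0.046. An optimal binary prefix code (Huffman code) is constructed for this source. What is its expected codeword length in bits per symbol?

2.582 bits/symbol

Repeatedly combine the two least-probable nodes; the expected code length is the sum of the merged weights.
merge 23/500 + 83/1000 → 129/1000
merge 83/1000 + 23/200 → 99/500
merge 63/500 + 129/1000 → 51/200
merge 99/500 + 26/125 → 203/500
merge 51/200 + 339/1000 → 297/500
merge 203/500 + 297/500 → 1
L = 129/1000 + 99/500 + 51/200 + 203/500 + 297/500 + 1 = 1291/500 = 2.582 bits/symbol.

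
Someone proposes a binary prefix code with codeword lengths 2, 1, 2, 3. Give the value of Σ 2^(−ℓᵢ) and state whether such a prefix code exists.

1.125; no

With common denominator 2^3 = 8: Σ 2^(−ℓᵢ) = 2/8 + 4/8 + 2/8 + 1/8 = 9/8 = 1.125.
Kraft's inequality requires Σ ≤ 1; here Σ = 1.125 > 1, so no such prefix code exists.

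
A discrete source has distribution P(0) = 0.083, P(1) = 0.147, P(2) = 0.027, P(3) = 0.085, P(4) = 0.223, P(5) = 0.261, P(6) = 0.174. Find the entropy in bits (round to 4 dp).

H = −Σ pᵢ log₂ pᵢ.
−0.083·log₂(0.083) = 0.2980
−0.147·log₂(0.147) = 0.4066
−0.027·log₂(0.027) = 0.1407
−0.085·log₂(0.085) = 0.3023
−0.223·log₂(0.223) = 0.4828
−0.261·log₂(0.261) = 0.5058
−0.174·log₂(0.174) = 0.4390
Sum ≈ 2.5752 → 2.5752 bits.

2.5752 bits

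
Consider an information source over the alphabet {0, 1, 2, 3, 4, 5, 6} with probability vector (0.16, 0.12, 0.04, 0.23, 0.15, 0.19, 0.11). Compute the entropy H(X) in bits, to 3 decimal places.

2.680 bits

H = −Σ pᵢ log₂ pᵢ.
−0.16·log₂(0.16) = 0.4230
−0.12·log₂(0.12) = 0.3671
−0.04·log₂(0.04) = 0.1858
−0.23·log₂(0.23) = 0.4877
−0.15·log₂(0.15) = 0.4105
−0.19·log₂(0.19) = 0.4552
−0.11·log₂(0.11) = 0.3503
Sum ≈ 2.6796 → 2.680 bits.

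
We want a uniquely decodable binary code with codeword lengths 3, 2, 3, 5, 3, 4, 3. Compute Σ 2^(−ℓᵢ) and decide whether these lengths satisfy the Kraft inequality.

0.84375; yes

With common denominator 2^5 = 32: Σ 2^(−ℓᵢ) = 4/32 + 8/32 + 4/32 + 1/32 + 4/32 + 2/32 + 4/32 = 27/32 = 0.84375.
Kraft's inequality requires Σ ≤ 1; here Σ = 0.84375 ≤ 1, so such a prefix code exists.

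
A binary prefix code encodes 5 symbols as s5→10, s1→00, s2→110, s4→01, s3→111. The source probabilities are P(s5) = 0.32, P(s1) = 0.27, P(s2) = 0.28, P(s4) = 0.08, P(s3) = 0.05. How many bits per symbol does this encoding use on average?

L̄ = Σ pᵢ·ℓᵢ = 0.32·2 + 0.27·2 + 0.28·3 + 0.08·2 + 0.05·3 = 2.33 bits/symbol.

2.33 bits/symbol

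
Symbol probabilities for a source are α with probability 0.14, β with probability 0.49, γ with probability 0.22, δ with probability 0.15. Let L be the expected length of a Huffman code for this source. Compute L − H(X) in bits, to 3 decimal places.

0.007 bits

Entropy H = −Σ p log₂ p ≈ 1.7925 bits.
Huffman merges: 7/50+3/20→29/100; 11/50+29/100→51/100; 49/100+51/100→1. L = 9/5 ≈ 1.8000.
L − H = 1.8000 − 1.7925 = 0.007 bits.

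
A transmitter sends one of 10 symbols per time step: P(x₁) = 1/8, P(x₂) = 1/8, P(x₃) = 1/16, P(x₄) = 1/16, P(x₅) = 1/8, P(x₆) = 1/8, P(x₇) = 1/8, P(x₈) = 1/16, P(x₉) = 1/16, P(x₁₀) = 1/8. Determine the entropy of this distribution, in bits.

3.25 bits

Each probability is a power of 1/2, so log₂(1/p) is an integer.
H = Σ p·log₂(1/p) = 1/8·3 + 1/8·3 + 1/16·4 + 1/16·4 + 1/8·3 + 1/8·3 + 1/8·3 + 1/16·4 + 1/16·4 + 1/8·3 = 3.25 bits.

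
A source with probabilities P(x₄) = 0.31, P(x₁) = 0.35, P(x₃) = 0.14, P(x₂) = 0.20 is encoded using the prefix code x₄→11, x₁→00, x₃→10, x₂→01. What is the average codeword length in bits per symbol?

L̄ = Σ pᵢ·ℓᵢ = 0.31·2 + 0.35·2 + 0.14·2 + 0.20·2 = 2 bits/symbol.

2 bits/symbol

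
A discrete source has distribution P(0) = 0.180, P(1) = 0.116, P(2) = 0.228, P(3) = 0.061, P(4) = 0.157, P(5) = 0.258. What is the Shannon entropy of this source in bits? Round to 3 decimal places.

2.462 bits

H = −Σ pᵢ log₂ pᵢ.
−0.180·log₂(0.180) = 0.4453
−0.116·log₂(0.116) = 0.3605
−0.228·log₂(0.228) = 0.4863
−0.061·log₂(0.061) = 0.2461
−0.157·log₂(0.157) = 0.4194
−0.258·log₂(0.258) = 0.5043
Sum ≈ 2.4619 → 2.462 bits.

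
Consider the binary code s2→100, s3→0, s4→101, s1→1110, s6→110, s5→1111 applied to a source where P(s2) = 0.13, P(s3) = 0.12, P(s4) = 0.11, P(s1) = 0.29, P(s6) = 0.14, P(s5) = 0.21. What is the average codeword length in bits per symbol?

L̄ = Σ pᵢ·ℓᵢ = 0.13·3 + 0.12·1 + 0.11·3 + 0.29·4 + 0.14·3 + 0.21·4 = 3.26 bits/symbol.

3.26 bits/symbol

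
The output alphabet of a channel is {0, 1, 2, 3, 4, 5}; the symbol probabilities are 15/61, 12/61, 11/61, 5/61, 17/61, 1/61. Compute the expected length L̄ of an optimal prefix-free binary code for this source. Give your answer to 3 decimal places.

2.377 bits/symbol

Repeatedly combine the two least-probable nodes; the expected code length is the sum of the merged weights.
merge 1/61 + 5/61 → 6/61
merge 6/61 + 11/61 → 17/61
merge 12/61 + 15/61 → 27/61
merge 17/61 + 17/61 → 34/61
merge 27/61 + 34/61 → 1
L = 6/61 + 17/61 + 27/61 + 34/61 + 1 = 145/61 ≈ 2.377 bits/symbol.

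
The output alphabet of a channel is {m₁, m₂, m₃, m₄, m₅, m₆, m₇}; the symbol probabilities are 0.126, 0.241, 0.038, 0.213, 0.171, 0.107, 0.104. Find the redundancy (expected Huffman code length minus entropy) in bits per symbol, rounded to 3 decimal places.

Entropy H = −Σ p log₂ p ≈ 2.6461 bits.
Huffman merges: 19/500+13/125→71/500; 107/1000+63/500→233/1000; 71/500+171/1000→313/1000; 213/1000+233/1000→223/500; 241/1000+313/1000→277/500; 223/500+277/500→1. L = 336/125 ≈ 2.6880.
L − H = 2.6880 − 2.6461 = 0.042 bits.

0.042 bits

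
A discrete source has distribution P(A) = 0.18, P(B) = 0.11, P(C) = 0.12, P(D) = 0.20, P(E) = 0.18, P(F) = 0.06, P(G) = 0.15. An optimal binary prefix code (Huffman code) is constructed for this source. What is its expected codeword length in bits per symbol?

Repeatedly combine the two least-probable nodes; the expected code length is the sum of the merged weights.
merge 3/50 + 11/100 → 17/100
merge 3/25 + 3/20 → 27/100
merge 17/100 + 9/50 → 7/20
merge 9/50 + 1/5 → 19/50
merge 27/100 + 7/20 → 31/50
merge 19/50 + 31/50 → 1
L = 17/100 + 27/100 + 7/20 + 19/50 + 31/50 + 1 = 279/100 = 2.79 bits/symbol.

2.79 bits/symbol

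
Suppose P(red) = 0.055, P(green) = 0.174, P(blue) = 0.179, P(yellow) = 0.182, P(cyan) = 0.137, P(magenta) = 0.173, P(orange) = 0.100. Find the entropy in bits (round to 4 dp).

2.7237 bits

H = −Σ pᵢ log₂ pᵢ.
−0.055·log₂(0.055) = 0.2301
−0.174·log₂(0.174) = 0.4390
−0.179·log₂(0.179) = 0.4443
−0.182·log₂(0.182) = 0.4474
−0.137·log₂(0.137) = 0.3929
−0.173·log₂(0.173) = 0.4379
−0.100·log₂(0.100) = 0.3322
Sum ≈ 2.7237 → 2.7237 bits.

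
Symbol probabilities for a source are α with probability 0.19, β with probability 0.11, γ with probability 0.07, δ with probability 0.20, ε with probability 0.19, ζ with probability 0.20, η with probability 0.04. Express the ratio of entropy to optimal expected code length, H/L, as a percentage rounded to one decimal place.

97.6%

Entropy H = −Σ p log₂ p ≈ 2.6438 bits.
Huffman merges: 1/25+7/100→11/100; 11/100+11/100→11/50; 19/100+19/100→19/50; 1/5+1/5→2/5; 11/50+19/50→3/5; 2/5+3/5→1. L = 271/100 ≈ 2.7100.
Efficiency = H/L = 2.6438/2.7100 = 97.6%.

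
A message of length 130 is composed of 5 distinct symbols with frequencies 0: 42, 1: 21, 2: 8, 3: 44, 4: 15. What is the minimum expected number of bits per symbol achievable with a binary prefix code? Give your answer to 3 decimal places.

2.177 bits/symbol

Probabilities are the counts divided by 130.
Repeatedly combine the two least-probable nodes; the expected code length is the sum of the merged weights.
merge 4/65 + 3/26 → 23/130
merge 21/130 + 23/130 → 22/65
merge 21/65 + 22/65 → 43/65
merge 22/65 + 43/65 → 1
L = 23/130 + 22/65 + 43/65 + 1 = 283/130 ≈ 2.177 bits/symbol.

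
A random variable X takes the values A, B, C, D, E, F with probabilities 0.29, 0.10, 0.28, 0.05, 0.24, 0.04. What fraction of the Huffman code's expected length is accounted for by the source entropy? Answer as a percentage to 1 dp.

Entropy H = −Σ p log₂ p ≈ 2.2603 bits.
Huffman merges: 1/25+1/20→9/100; 9/100+1/10→19/100; 19/100+6/25→43/100; 7/25+29/100→57/100; 43/100+57/100→1. L = 57/25 ≈ 2.2800.
Efficiency = H/L = 2.2603/2.2800 = 99.1%.

99.1%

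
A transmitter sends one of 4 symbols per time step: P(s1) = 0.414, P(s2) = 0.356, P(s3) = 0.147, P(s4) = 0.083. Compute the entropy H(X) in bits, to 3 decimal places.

1.762 bits

H = −Σ pᵢ log₂ pᵢ.
−0.414·log₂(0.414) = 0.5267
−0.356·log₂(0.356) = 0.5305
−0.147·log₂(0.147) = 0.4066
−0.083·log₂(0.083) = 0.2980
Sum ≈ 1.7618 → 1.762 bits.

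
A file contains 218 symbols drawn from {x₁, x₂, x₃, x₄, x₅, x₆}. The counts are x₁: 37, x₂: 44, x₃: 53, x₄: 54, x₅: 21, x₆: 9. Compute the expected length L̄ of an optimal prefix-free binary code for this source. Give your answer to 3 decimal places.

Probabilities are the counts divided by 218.
Repeatedly combine the two least-probable nodes; the expected code length is the sum of the merged weights.
merge 9/218 + 21/218 → 15/109
merge 15/109 + 37/218 → 67/218
merge 22/109 + 53/218 → 97/218
merge 27/109 + 67/218 → 121/218
merge 97/218 + 121/218 → 1
L = 15/109 + 67/218 + 97/218 + 121/218 + 1 = 533/218 ≈ 2.445 bits/symbol.

2.445 bits/symbol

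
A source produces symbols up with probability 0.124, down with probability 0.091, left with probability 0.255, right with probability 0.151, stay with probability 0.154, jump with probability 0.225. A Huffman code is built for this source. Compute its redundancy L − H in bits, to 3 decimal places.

0.017 bits

Entropy H = −Σ p log₂ p ≈ 2.5025 bits.
Huffman merges: 91/1000+31/250→43/200; 151/1000+77/500→61/200; 43/200+9/40→11/25; 51/200+61/200→14/25; 11/25+14/25→1. L = 63/25 ≈ 2.5200.
L − H = 2.5200 − 2.5025 = 0.017 bits.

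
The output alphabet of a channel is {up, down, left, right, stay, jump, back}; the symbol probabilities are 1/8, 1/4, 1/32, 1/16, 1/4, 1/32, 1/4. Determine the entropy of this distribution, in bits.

2.4375 bits

Each probability is a power of 1/2, so log₂(1/p) is an integer.
H = Σ p·log₂(1/p) = 1/8·3 + 1/4·2 + 1/32·5 + 1/16·4 + 1/4·2 + 1/32·5 + 1/4·2 = 2.4375 bits.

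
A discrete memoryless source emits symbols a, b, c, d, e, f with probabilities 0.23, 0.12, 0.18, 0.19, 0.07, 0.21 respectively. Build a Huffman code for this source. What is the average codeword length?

Repeatedly combine the two least-probable nodes; the expected code length is the sum of the merged weights.
merge 7/100 + 3/25 → 19/100
merge 9/50 + 19/100 → 37/100
merge 19/100 + 21/100 → 2/5
merge 23/100 + 37/100 → 3/5
merge 2/5 + 3/5 → 1
L = 19/100 + 37/100 + 2/5 + 3/5 + 1 = 64/25 = 2.56 bits/symbol.

2.56 bits/symbol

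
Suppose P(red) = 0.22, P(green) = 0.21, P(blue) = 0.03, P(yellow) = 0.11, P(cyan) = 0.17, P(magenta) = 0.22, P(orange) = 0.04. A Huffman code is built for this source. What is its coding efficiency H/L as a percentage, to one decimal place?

98.3%

Entropy H = −Σ p log₂ p ≈ 2.5564 bits.
Huffman merges: 3/100+1/25→7/100; 7/100+11/100→9/50; 17/100+9/50→7/20; 21/100+11/50→43/100; 11/50+7/20→57/100; 43/100+57/100→1. L = 13/5 ≈ 2.6000.
Efficiency = H/L = 2.5564/2.6000 = 98.3%.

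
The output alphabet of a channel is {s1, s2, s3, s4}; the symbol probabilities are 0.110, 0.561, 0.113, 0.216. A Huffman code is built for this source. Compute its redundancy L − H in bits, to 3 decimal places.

Entropy H = −Σ p log₂ p ≈ 1.6511 bits.
Huffman merges: 11/100+113/1000→223/1000; 27/125+223/1000→439/1000; 439/1000+561/1000→1. L = 831/500 ≈ 1.6620.
L − H = 1.6620 − 1.6511 = 0.011 bits.

0.011 bits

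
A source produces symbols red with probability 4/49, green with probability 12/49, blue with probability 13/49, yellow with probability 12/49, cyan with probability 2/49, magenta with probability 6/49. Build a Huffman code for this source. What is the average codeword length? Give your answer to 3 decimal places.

Repeatedly combine the two least-probable nodes; the expected code length is the sum of the merged weights.
merge 2/49 + 4/49 → 6/49
merge 6/49 + 6/49 → 12/49
merge 12/49 + 12/49 → 24/49
merge 12/49 + 13/49 → 25/49
merge 24/49 + 25/49 → 1
L = 6/49 + 12/49 + 24/49 + 25/49 + 1 = 116/49 ≈ 2.367 bits/symbol.

2.367 bits/symbol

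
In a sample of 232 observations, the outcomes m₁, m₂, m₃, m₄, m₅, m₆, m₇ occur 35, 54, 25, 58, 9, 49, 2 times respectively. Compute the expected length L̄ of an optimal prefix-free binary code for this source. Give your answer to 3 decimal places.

2.509 bits/symbol

Probabilities are the counts divided by 232.
Repeatedly combine the two least-probable nodes; the expected code length is the sum of the merged weights.
merge 1/116 + 9/232 → 11/232
merge 11/232 + 25/232 → 9/58
merge 35/232 + 9/58 → 71/232
merge 49/232 + 27/116 → 103/232
merge 1/4 + 71/232 → 129/232
merge 103/232 + 129/232 → 1
L = 11/232 + 9/58 + 71/232 + 103/232 + 129/232 + 1 = 291/116 ≈ 2.509 bits/symbol.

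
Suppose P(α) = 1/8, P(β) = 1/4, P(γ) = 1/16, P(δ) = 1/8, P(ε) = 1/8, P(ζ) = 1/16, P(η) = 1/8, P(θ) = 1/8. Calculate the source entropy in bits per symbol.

2.875 bits

Each probability is a power of 1/2, so log₂(1/p) is an integer.
H = Σ p·log₂(1/p) = 1/8·3 + 1/4·2 + 1/16·4 + 1/8·3 + 1/8·3 + 1/16·4 + 1/8·3 + 1/8·3 = 2.875 bits.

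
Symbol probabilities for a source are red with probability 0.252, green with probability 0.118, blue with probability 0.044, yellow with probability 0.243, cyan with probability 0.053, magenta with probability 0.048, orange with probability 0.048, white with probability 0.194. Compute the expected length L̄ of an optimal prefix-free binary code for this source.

2.697 bits/symbol

Repeatedly combine the two least-probable nodes; the expected code length is the sum of the merged weights.
merge 11/250 + 6/125 → 23/250
merge 6/125 + 53/1000 → 101/1000
merge 23/250 + 101/1000 → 193/1000
merge 59/500 + 193/1000 → 311/1000
merge 97/500 + 243/1000 → 437/1000
merge 63/250 + 311/1000 → 563/1000
merge 437/1000 + 563/1000 → 1
L = 23/250 + 101/1000 + 193/1000 + 311/1000 + 437/1000 + 563/1000 + 1 = 2697/1000 = 2.697 bits/symbol.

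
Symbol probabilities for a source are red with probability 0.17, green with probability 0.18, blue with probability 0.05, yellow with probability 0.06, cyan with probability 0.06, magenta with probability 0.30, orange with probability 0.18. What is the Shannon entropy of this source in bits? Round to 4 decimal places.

H = −Σ pᵢ log₂ pᵢ.
−0.17·log₂(0.17) = 0.4346
−0.18·log₂(0.18) = 0.4453
−0.05·log₂(0.05) = 0.2161
−0.06·log₂(0.06) = 0.2435
−0.06·log₂(0.06) = 0.2435
−0.30·log₂(0.30) = 0.5211
−0.18·log₂(0.18) = 0.4453
Sum ≈ 2.5495 → 2.5495 bits.

2.5495 bits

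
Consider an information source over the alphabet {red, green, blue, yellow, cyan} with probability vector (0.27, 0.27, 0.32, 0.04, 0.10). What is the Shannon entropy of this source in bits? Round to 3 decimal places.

H = −Σ pᵢ log₂ pᵢ.
−0.27·log₂(0.27) = 0.5100
−0.27·log₂(0.27) = 0.5100
−0.32·log₂(0.32) = 0.5260
−0.04·log₂(0.04) = 0.1858
−0.10·log₂(0.10) = 0.3322
Sum ≈ 2.0640 → 2.064 bits.

2.064 bits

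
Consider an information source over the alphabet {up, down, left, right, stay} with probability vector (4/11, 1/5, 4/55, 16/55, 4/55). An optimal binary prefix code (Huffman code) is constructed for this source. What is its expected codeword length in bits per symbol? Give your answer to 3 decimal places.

Repeatedly combine the two least-probable nodes; the expected code length is the sum of the merged weights.
merge 4/55 + 4/55 → 8/55
merge 8/55 + 1/5 → 19/55
merge 16/55 + 19/55 → 7/11
merge 4/11 + 7/11 → 1
L = 8/55 + 19/55 + 7/11 + 1 = 117/55 ≈ 2.127 bits/symbol.

2.127 bits/symbol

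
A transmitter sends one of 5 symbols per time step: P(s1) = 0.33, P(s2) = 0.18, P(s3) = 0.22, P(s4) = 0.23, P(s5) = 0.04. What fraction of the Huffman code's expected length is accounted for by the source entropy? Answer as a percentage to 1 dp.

95.8%

Entropy H = −Σ p log₂ p ≈ 2.1271 bits.
Huffman merges: 1/25+9/50→11/50; 11/50+11/50→11/25; 23/100+33/100→14/25; 11/25+14/25→1. L = 111/50 ≈ 2.2200.
Efficiency = H/L = 2.1271/2.2200 = 95.8%.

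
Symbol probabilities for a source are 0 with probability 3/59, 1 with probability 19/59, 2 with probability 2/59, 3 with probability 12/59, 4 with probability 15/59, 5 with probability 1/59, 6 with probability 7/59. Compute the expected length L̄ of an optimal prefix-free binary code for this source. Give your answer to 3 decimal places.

2.373 bits/symbol

Repeatedly combine the two least-probable nodes; the expected code length is the sum of the merged weights.
merge 1/59 + 2/59 → 3/59
merge 3/59 + 3/59 → 6/59
merge 6/59 + 7/59 → 13/59
merge 12/59 + 13/59 → 25/59
merge 15/59 + 19/59 → 34/59
merge 25/59 + 34/59 → 1
L = 3/59 + 6/59 + 13/59 + 25/59 + 34/59 + 1 = 140/59 ≈ 2.373 bits/symbol.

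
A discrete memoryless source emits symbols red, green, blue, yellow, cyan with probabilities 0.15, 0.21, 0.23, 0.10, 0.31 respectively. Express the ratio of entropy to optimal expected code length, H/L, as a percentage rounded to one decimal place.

Entropy H = −Σ p log₂ p ≈ 2.2270 bits.
Huffman merges: 1/10+3/20→1/4; 21/100+23/100→11/25; 1/4+31/100→14/25; 11/25+14/25→1. L = 9/4 ≈ 2.2500.
Efficiency = H/L = 2.2270/2.2500 = 99.0%.

99.0%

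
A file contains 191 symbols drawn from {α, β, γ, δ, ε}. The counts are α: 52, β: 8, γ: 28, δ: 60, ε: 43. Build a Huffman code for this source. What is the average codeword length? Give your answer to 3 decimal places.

Probabilities are the counts divided by 191.
Repeatedly combine the two least-probable nodes; the expected code length is the sum of the merged weights.
merge 8/191 + 28/191 → 36/191
merge 36/191 + 43/191 → 79/191
merge 52/191 + 60/191 → 112/191
merge 79/191 + 112/191 → 1
L = 36/191 + 79/191 + 112/191 + 1 = 418/191 ≈ 2.188 bits/symbol.

2.188 bits/symbol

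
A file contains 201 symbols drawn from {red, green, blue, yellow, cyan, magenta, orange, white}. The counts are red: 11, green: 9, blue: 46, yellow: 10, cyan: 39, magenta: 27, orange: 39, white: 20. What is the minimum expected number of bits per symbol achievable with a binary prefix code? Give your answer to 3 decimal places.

2.821 bits/symbol

Probabilities are the counts divided by 201.
Repeatedly combine the two least-probable nodes; the expected code length is the sum of the merged weights.
merge 3/67 + 10/201 → 19/201
merge 11/201 + 19/201 → 10/67
merge 20/201 + 9/67 → 47/201
merge 10/67 + 13/67 → 23/67
merge 13/67 + 46/201 → 85/201
merge 47/201 + 23/67 → 116/201
merge 85/201 + 116/201 → 1
L = 19/201 + 10/67 + 47/201 + 23/67 + 85/201 + 116/201 + 1 = 189/67 ≈ 2.821 bits/symbol.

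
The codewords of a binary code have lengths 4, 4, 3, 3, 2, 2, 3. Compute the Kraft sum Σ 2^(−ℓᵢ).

1

With common denominator 2^4 = 16: Σ 2^(−ℓᵢ) = 1/16 + 1/16 + 2/16 + 2/16 + 4/16 + 4/16 + 2/16 = 16/16 = 1.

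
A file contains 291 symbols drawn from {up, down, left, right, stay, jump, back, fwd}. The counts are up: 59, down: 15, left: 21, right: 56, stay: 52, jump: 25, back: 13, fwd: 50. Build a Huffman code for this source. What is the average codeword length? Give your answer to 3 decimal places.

Probabilities are the counts divided by 291.
Repeatedly combine the two least-probable nodes; the expected code length is the sum of the merged weights.
merge 13/291 + 5/97 → 28/291
merge 7/97 + 25/291 → 46/291
merge 28/291 + 46/291 → 74/291
merge 50/291 + 52/291 → 34/97
merge 56/291 + 59/291 → 115/291
merge 74/291 + 34/97 → 176/291
merge 115/291 + 176/291 → 1
L = 28/291 + 46/291 + 74/291 + 34/97 + 115/291 + 176/291 + 1 = 832/291 ≈ 2.859 bits/symbol.

2.859 bits/symbol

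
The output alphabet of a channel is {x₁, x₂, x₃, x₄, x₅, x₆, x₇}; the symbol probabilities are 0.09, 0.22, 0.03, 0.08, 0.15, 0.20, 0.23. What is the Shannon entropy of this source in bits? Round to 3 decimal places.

2.599 bits

H = −Σ pᵢ log₂ pᵢ.
−0.09·log₂(0.09) = 0.3127
−0.22·log₂(0.22) = 0.4806
−0.03·log₂(0.03) = 0.1518
−0.08·log₂(0.08) = 0.2915
−0.15·log₂(0.15) = 0.4105
−0.20·log₂(0.20) = 0.4644
−0.23·log₂(0.23) = 0.4877
Sum ≈ 2.5991 → 2.599 bits.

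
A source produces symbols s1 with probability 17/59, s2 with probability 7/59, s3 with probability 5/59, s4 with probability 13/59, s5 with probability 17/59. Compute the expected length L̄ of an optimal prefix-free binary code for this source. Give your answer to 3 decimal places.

Repeatedly combine the two least-probable nodes; the expected code length is the sum of the merged weights.
merge 5/59 + 7/59 → 12/59
merge 12/59 + 13/59 → 25/59
merge 17/59 + 17/59 → 34/59
merge 25/59 + 34/59 → 1
L = 12/59 + 25/59 + 34/59 + 1 = 130/59 ≈ 2.203 bits/symbol.

2.203 bits/symbol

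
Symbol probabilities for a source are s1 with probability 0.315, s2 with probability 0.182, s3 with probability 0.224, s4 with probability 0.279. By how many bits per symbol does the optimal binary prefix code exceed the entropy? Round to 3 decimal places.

0.030 bits

Entropy H = −Σ p log₂ p ≈ 1.9696 bits.
Huffman merges: 91/500+28/125→203/500; 279/1000+63/200→297/500; 203/500+297/500→1. L = 2 ≈ 2.0000.
L − H = 2.0000 − 1.9696 = 0.030 bits.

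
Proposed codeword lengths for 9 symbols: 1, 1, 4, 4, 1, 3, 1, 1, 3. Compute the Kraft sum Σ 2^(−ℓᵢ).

2.875

With common denominator 2^4 = 16: Σ 2^(−ℓᵢ) = 8/16 + 8/16 + 1/16 + 1/16 + 8/16 + 2/16 + 8/16 + 8/16 + 2/16 = 46/16 = 2.875.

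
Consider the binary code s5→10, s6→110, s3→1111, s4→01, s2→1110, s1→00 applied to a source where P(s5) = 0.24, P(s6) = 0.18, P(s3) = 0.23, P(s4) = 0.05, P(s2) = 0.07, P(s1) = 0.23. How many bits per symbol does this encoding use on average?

L̄ = Σ pᵢ·ℓᵢ = 0.24·2 + 0.18·3 + 0.23·4 + 0.05·2 + 0.07·4 + 0.23·2 = 2.78 bits/symbol.

2.78 bits/symbol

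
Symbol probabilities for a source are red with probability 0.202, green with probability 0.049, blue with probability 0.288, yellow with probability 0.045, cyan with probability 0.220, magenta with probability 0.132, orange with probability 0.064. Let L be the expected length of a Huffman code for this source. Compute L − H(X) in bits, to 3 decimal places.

Entropy H = −Σ p log₂ p ≈ 2.5179 bits.
Huffman merges: 9/200+49/1000→47/500; 8/125+47/500→79/500; 33/250+79/500→29/100; 101/500+11/50→211/500; 36/125+29/100→289/500; 211/500+289/500→1. L = 1271/500 ≈ 2.5420.
L − H = 2.5420 − 2.5179 = 0.024 bits.

0.024 bits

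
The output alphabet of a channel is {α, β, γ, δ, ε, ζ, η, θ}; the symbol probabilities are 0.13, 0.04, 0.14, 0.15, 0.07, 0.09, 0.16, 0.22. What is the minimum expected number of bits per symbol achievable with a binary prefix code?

2.89 bits/symbol

Repeatedly combine the two least-probable nodes; the expected code length is the sum of the merged weights.
merge 1/25 + 7/100 → 11/100
merge 9/100 + 11/100 → 1/5
merge 13/100 + 7/50 → 27/100
merge 3/20 + 4/25 → 31/100
merge 1/5 + 11/50 → 21/50
merge 27/100 + 31/100 → 29/50
merge 21/50 + 29/50 → 1
L = 11/100 + 1/5 + 27/100 + 31/100 + 21/50 + 29/50 + 1 = 289/100 = 2.89 bits/symbol.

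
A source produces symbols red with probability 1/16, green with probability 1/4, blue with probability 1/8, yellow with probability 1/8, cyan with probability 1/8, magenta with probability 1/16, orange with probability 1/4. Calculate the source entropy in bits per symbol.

2.625 bits

Each probability is a power of 1/2, so log₂(1/p) is an integer.
H = Σ p·log₂(1/p) = 1/16·4 + 1/4·2 + 1/8·3 + 1/8·3 + 1/8·3 + 1/16·4 + 1/4·2 = 2.625 bits.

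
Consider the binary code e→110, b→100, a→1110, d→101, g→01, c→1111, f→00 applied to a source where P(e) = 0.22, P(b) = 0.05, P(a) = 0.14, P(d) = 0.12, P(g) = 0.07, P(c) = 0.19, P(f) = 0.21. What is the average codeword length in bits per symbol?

L̄ = Σ pᵢ·ℓᵢ = 0.22·3 + 0.05·3 + 0.14·4 + 0.12·3 + 0.07·2 + 0.19·4 + 0.21·2 = 3.05 bits/symbol.

3.05 bits/symbol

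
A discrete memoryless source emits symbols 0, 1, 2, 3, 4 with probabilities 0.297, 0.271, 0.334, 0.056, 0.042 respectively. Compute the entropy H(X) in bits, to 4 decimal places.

1.9840 bits

H = −Σ pᵢ log₂ pᵢ.
−0.297·log₂(0.297) = 0.5202
−0.271·log₂(0.271) = 0.5105
−0.334·log₂(0.334) = 0.5284
−0.056·log₂(0.056) = 0.2329
−0.042·log₂(0.042) = 0.1921
Sum ≈ 1.9840 → 1.9840 bits.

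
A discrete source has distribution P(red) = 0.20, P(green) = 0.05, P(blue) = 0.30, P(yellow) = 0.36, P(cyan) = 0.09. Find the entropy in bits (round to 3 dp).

2.045 bits

H = −Σ pᵢ log₂ pᵢ.
−0.20·log₂(0.20) = 0.4644
−0.05·log₂(0.05) = 0.2161
−0.30·log₂(0.30) = 0.5211
−0.36·log₂(0.36) = 0.5306
−0.09·log₂(0.09) = 0.3127
Sum ≈ 2.0448 → 2.045 bits.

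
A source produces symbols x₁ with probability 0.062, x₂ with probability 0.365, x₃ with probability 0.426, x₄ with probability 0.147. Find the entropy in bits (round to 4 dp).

1.7105 bits

H = −Σ pᵢ log₂ pᵢ.
−0.062·log₂(0.062) = 0.2487
−0.365·log₂(0.365) = 0.5307
−0.426·log₂(0.426) = 0.5244
−0.147·log₂(0.147) = 0.4066
Sum ≈ 1.7105 → 1.7105 bits.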